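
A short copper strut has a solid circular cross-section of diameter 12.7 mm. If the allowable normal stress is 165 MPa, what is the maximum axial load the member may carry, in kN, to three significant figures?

A = 126.7 mm².
P_max = σ_allow · A = 165 · 126.7 = 20900 N = 20.9 kN.

20.9 kN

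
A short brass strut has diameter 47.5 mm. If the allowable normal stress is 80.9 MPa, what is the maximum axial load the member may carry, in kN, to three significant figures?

143 kN

A = 1772 mm².
P_max = σ_allow · A = 80.9 · 1772 = 143400 N = 143.4 kN.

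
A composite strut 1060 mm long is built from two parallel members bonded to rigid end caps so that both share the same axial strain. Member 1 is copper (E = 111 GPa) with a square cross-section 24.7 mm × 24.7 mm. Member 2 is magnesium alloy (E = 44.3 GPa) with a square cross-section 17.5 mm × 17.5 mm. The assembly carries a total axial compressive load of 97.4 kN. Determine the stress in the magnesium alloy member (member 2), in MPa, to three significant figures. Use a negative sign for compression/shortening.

A_1 = 610.1 mm².
A_2 = 306.2 mm².
Equal strain + equilibrium ⇒ each member carries load in proportion to AE: A₁E₁ = 67720000 N, A₂E₂ = 13570000 N, ΣAE = 81290000 N.
σ₂ = P·E₂/ΣAE = -97400·44300/81290000 = -53.08 MPa.

-53.1 MPa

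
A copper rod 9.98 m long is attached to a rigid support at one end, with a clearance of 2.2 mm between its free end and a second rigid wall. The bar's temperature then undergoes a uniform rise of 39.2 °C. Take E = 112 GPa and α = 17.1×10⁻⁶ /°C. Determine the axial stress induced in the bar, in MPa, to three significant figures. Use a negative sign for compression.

Free thermal expansion αLΔT = 17.1e-6 · 9980 · 39.2 = 6.69 mm.
The walls engage after the gap closes; constrained expansion = 6.69 − 2.2 = 4.49 mm.
The walls impose strain ε = −(4.49)/9980 = -4.4988e-04; σ = Eε = 112000 · -4.4988e-04 = -50.39 MPa.

-50.4 MPa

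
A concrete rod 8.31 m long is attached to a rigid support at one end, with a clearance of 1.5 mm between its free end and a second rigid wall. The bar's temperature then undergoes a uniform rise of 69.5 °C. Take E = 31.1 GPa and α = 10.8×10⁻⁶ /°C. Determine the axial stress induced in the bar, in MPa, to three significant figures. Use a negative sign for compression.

-17.7 MPa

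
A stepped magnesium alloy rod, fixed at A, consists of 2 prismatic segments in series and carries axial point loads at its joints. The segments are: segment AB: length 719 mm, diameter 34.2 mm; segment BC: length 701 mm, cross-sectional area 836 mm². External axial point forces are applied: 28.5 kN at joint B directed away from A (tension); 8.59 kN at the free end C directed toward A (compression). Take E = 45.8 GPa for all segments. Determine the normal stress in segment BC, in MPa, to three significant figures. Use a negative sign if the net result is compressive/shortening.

Internal axial forces (sectioning from the free end, tension +): N_BC = -8.59 kN, N_AB = 19.91 kN.
σ_BC = N_BC/A_BC = -8590/836 = -10.28 MPa.

-10.3 MPa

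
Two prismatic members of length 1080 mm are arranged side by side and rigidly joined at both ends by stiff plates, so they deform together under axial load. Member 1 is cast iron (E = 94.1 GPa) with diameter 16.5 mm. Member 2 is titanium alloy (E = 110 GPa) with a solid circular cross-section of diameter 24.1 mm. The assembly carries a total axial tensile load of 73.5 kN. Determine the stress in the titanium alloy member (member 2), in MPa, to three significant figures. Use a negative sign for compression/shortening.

A_1 = 213.8 mm².
A_2 = 456.2 mm².
Equal strain + equilibrium ⇒ each member carries load in proportion to AE: A₁E₁ = 20120000 N, A₂E₂ = 50180000 N, ΣAE = 70300000 N.
σ₂ = P·E₂/ΣAE = 73500·110000/70300000 = 115 MPa.

115 MPa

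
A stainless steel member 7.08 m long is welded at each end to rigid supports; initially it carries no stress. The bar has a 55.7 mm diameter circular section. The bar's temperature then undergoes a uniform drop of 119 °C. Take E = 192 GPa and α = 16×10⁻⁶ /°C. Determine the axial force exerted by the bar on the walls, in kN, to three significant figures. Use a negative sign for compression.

Free thermal expansion αLΔT = 16e-6 · 7080 · -119 = -13.48 mm.
The walls impose strain ε = −(-13.48)/7080 = 1.9040e-03; σ = Eε = 192000 · 1.9040e-03 = 365.6 MPa.
Wall reaction R = σ·A = 365.6·2437 = 890800 N = 890.8 kN.

891 kN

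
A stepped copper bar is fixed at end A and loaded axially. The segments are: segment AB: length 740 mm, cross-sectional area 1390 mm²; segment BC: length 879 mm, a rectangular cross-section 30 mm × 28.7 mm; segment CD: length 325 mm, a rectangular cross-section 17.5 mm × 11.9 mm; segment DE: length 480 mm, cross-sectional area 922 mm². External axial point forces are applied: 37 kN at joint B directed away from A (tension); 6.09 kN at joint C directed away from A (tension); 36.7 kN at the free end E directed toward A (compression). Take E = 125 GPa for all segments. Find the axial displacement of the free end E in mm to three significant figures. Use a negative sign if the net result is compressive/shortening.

-0.834 mm

Internal axial forces (sectioning from the free end, tension +): N_DE = -36.7 kN, N_CD = -36.7 kN, N_BC = -30.61 kN, N_AB = 6.39 kN.
A_BC = 861 mm².
A_CD = 208.2 mm².
δ_AB = 6390·740/(1390·125000) = 0.02721 mm
δ_BC = -30610·879/(861·125000) = -0.25 mm
δ_CD = -36700·325/(208.2·125000) = -0.4582 mm
δ_DE = -36700·480/(922·125000) = -0.1529 mm
δ = Σδ_i = -0.8338 mm.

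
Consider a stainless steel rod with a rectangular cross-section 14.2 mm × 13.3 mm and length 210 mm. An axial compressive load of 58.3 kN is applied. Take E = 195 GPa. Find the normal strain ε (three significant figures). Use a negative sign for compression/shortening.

-0.00158

A = 188.9 mm².
σ = N/A = -308.7 MPa; ε = σ/E = -308.7/195000 = -1.583e-03.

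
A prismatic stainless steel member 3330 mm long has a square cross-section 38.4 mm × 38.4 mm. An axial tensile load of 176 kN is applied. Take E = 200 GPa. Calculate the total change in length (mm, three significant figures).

A = 1475 mm².
δ_mech = NL/(AE) = 176000·3330/(1475·200000) = 1.987 mm.

1.99 mm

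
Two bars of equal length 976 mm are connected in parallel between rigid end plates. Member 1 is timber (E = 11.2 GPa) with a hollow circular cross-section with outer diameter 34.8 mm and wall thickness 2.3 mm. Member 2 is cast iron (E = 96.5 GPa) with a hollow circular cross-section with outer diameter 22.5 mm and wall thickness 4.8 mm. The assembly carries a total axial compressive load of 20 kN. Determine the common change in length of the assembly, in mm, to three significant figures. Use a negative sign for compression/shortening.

A_1 = 234.8 mm².
A_2 = 266.9 mm².
Equal strain + equilibrium ⇒ each member carries load in proportion to AE: A₁E₁ = 2630000 N, A₂E₂ = 25760000 N, ΣAE = 28390000 N.
δ = PL/ΣAE = -20000·976/28390000 = -0.6876 mm.

-0.688 mm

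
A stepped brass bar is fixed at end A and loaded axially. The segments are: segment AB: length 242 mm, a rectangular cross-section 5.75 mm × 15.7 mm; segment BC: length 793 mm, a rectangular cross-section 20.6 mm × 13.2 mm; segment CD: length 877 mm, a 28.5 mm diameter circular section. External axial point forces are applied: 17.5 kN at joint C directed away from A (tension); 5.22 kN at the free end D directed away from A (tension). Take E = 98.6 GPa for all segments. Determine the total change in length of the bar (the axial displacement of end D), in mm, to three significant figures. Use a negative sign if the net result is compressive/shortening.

1.36 mm

Internal axial forces (sectioning from the free end, tension +): N_CD = 5.22 kN, N_BC = 22.72 kN, N_AB = 22.72 kN.
A_AB = 90.27 mm².
A_BC = 271.9 mm².
A_CD = 637.9 mm².
δ_AB = 22720·242/(90.27·98600) = 0.6177 mm
δ_BC = 22720·793/(271.9·98600) = 0.672 mm
δ_CD = 5220·877/(637.9·98600) = 0.07278 mm
δ = Σδ_i = 1.362 mm.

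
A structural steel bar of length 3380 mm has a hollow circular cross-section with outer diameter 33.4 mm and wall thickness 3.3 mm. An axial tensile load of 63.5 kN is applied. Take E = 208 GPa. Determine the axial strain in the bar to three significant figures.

9.78e-04

A = 312.1 mm².
σ = N/A = 203.5 MPa; ε = σ/E = 203.5/208000 = 9.783e-04.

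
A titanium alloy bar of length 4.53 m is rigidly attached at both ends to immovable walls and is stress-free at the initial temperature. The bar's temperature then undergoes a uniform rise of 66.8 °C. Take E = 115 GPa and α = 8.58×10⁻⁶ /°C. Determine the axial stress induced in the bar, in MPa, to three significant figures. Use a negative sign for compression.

-65.9 MPa

Free thermal expansion αLΔT = 8.58e-6 · 4530 · 66.8 = 2.596 mm.
The walls impose strain ε = −(2.596)/4530 = -5.7314e-04; σ = Eε = 115000 · -5.7314e-04 = -65.91 MPa.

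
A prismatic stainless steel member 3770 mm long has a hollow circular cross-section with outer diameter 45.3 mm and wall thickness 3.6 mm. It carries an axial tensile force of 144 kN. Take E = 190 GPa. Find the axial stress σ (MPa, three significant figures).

305 MPa

A = 471.6 mm².
σ = N/A = 144000/471.6 = 305.3 MPa.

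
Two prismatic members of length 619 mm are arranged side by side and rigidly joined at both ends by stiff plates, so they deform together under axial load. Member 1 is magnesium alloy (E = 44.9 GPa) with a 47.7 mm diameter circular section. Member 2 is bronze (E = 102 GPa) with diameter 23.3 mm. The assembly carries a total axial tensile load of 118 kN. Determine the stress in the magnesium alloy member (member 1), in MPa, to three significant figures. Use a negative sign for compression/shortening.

A_1 = 1787 mm².
A_2 = 426.4 mm².
Equal strain + equilibrium ⇒ each member carries load in proportion to AE: A₁E₁ = 80240000 N, A₂E₂ = 43490000 N, ΣAE = 123700000 N.
σ₁ = P·E₁/ΣAE = 118000·44900/123700000 = 42.82 MPa.

42.8 MPa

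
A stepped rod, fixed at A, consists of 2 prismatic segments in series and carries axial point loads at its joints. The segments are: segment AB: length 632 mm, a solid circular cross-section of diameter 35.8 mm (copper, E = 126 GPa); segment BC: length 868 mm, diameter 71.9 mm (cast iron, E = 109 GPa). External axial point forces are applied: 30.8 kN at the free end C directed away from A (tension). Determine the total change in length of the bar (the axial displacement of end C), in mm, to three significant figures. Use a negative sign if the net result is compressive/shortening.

0.214 mm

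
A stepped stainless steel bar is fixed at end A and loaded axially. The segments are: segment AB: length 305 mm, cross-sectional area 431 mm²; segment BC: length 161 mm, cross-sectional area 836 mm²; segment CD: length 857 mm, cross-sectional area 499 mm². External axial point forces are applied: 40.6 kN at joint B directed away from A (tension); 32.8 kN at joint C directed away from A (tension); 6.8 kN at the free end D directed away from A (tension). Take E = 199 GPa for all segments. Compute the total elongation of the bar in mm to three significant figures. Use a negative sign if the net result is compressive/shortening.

Internal axial forces (sectioning from the free end, tension +): N_CD = 6.8 kN, N_BC = 39.6 kN, N_AB = 80.2 kN.
δ_AB = 80200·305/(431·199000) = 0.2852 mm
δ_BC = 39600·161/(836·199000) = 0.03832 mm
δ_CD = 6800·857/(499·199000) = 0.05869 mm
δ = Σδ_i = 0.3822 mm.

0.382 mm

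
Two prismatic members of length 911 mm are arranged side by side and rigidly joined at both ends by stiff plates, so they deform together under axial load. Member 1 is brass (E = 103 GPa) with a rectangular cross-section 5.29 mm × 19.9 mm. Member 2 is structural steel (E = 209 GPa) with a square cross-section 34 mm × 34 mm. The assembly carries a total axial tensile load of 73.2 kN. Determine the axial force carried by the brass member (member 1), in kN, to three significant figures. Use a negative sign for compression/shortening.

3.14 kN

A_1 = 105.3 mm².
A_2 = 1156 mm².
Equal strain + equilibrium ⇒ each member carries load in proportion to AE: A₁E₁ = 10840000 N, A₂E₂ = 241600000 N, ΣAE = 252400000 N.
F₁ = P·A₁E₁/ΣAE = 73200·10840000/252400000 = 3144 N.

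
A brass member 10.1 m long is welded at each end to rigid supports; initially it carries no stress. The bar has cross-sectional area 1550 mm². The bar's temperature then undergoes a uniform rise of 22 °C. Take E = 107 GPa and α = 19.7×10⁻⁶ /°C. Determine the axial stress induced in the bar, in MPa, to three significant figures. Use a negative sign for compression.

Free thermal expansion αLΔT = 19.7e-6 · 10100 · 22 = 4.377 mm.
The walls impose strain ε = −(4.377)/10100 = -4.3340e-04; σ = Eε = 107000 · -4.3340e-04 = -46.37 MPa.

-46.4 MPa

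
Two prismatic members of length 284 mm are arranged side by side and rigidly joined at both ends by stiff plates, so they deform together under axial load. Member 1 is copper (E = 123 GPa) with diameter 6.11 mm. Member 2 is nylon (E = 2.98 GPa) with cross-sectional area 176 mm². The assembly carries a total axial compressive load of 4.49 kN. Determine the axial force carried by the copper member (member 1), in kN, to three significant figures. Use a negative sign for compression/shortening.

-3.92 kN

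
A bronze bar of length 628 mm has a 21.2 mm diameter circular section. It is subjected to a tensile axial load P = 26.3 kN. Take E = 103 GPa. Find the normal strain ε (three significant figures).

A = 353 mm².
σ = N/A = 74.51 MPa; ε = σ/E = 74.51/103000 = 7.234e-04.

7.23e-04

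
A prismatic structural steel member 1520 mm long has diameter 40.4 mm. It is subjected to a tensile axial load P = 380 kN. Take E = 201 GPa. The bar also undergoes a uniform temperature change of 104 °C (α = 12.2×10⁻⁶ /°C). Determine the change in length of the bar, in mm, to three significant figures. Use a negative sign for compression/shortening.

A = 1282 mm².
δ_mech = NL/(AE) = 380000·1520/(1282·201000) = 2.242 mm.
δ_thermal = αLΔT = 12.2e-6·1520·104 = 1.929 mm.
δ = δ_mech + δ_thermal = 4.17 mm.

4.17 mm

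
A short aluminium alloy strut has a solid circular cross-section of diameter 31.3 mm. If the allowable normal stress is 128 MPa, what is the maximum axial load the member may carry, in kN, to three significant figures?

98.5 kN

A = 769.4 mm².
P_max = σ_allow · A = 128 · 769.4 = 98490 N = 98.49 kN.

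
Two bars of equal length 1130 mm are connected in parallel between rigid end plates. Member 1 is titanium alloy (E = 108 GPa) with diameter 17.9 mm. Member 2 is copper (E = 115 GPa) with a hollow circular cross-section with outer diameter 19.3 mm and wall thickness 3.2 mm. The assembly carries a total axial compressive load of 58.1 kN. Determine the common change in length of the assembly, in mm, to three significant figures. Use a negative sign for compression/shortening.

-1.43 mm

A_1 = 251.6 mm².
A_2 = 161.9 mm².
Equal strain + equilibrium ⇒ each member carries load in proportion to AE: A₁E₁ = 27180000 N, A₂E₂ = 18610000 N, ΣAE = 45790000 N.
δ = PL/ΣAE = -58100·1130/45790000 = -1.434 mm.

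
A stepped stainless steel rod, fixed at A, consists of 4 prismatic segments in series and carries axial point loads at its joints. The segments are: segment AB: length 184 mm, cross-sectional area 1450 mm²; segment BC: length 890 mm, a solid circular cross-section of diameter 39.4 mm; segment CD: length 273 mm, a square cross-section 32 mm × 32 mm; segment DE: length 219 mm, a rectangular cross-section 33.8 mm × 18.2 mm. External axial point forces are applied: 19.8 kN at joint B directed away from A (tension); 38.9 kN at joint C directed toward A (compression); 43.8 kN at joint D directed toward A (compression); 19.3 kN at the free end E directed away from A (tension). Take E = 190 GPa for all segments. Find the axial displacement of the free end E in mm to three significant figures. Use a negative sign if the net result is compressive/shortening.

-0.271 mm

Internal axial forces (sectioning from the free end, tension +): N_DE = 19.3 kN, N_CD = -24.5 kN, N_BC = -63.4 kN, N_AB = -43.6 kN.
A_BC = 1219 mm².
A_CD = 1024 mm².
A_DE = 615.2 mm².
δ_AB = -43600·184/(1450·190000) = -0.02912 mm
δ_BC = -63400·890/(1219·190000) = -0.2436 mm
δ_CD = -24500·273/(1024·190000) = -0.03438 mm
δ_DE = 19300·219/(615.2·190000) = 0.03616 mm
δ = Σδ_i = -0.2709 mm.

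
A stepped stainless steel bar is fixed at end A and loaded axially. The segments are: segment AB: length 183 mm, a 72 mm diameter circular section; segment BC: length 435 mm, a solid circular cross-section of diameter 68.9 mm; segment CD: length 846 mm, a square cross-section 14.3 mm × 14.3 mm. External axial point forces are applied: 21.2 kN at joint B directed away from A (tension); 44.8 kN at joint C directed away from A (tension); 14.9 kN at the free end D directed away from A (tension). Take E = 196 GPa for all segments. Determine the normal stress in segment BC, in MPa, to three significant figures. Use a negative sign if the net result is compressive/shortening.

Internal axial forces (sectioning from the free end, tension +): N_CD = 14.9 kN, N_BC = 59.7 kN, N_AB = 80.9 kN.
A_BC = 3728 mm².
σ_BC = N_BC/A_BC = 59700/3728 = 16.01 MPa.

16.0 MPa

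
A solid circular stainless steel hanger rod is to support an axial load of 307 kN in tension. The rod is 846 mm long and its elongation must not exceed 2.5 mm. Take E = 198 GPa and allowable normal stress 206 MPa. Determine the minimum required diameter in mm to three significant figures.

43.6 mm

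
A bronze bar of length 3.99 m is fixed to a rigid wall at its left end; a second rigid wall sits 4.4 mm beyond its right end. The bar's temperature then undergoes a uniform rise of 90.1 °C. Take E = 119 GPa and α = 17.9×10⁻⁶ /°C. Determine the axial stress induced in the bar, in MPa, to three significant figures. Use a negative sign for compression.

-60.7 MPa

Free thermal expansion αLΔT = 17.9e-6 · 3990 · 90.1 = 6.435 mm.
The walls engage after the gap closes; constrained expansion = 6.435 − 4.4 = 2.035 mm.
The walls impose strain ε = −(2.035)/3990 = -5.1003e-04; σ = Eε = 119000 · -5.1003e-04 = -60.69 MPa.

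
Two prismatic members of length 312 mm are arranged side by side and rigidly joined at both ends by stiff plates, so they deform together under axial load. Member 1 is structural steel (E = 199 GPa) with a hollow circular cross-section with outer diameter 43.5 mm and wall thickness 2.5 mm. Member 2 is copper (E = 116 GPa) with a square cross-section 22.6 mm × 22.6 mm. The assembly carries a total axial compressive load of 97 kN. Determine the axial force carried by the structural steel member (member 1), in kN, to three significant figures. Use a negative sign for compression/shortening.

-50.4 kN

A_1 = 322 mm².
A_2 = 510.8 mm².
Equal strain + equilibrium ⇒ each member carries load in proportion to AE: A₁E₁ = 64080000 N, A₂E₂ = 59250000 N, ΣAE = 123300000 N.
F₁ = P·A₁E₁/ΣAE = -97000·64080000/123300000 = -50400 N.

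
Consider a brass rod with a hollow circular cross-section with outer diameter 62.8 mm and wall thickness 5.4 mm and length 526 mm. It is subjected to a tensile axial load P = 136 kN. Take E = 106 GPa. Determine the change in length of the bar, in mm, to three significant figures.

A = 973.8 mm².
δ_mech = NL/(AE) = 136000·526/(973.8·106000) = 0.693 mm.

0.693 mm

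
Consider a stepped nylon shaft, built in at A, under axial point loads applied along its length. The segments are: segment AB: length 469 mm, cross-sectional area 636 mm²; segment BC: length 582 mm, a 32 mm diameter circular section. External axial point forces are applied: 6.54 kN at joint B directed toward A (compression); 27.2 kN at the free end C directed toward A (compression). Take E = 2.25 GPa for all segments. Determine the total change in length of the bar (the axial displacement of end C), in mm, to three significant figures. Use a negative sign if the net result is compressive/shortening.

-19.8 mm

Internal axial forces (sectioning from the free end, tension +): N_BC = -27.2 kN, N_AB = -33.74 kN.
A_BC = 804.2 mm².
δ_AB = -33740·469/(636·2250) = -11.06 mm
δ_BC = -27200·582/(804.2·2250) = -8.748 mm
δ = Σδ_i = -19.81 mm.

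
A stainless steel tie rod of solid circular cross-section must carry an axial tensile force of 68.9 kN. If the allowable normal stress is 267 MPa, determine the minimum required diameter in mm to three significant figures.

18.1 mm

Required area A ≥ P/σ_allow = 68900/267 = 258.1 mm².
For a solid circular section, d ≥ √(4A/π) = 18.13 mm.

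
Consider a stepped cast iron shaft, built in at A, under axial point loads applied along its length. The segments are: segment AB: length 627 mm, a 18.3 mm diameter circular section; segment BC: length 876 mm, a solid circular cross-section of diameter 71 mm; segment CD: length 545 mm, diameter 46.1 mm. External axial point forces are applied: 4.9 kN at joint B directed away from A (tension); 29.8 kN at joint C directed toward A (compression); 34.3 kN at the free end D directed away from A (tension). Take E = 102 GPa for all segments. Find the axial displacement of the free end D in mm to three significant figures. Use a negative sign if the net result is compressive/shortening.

Internal axial forces (sectioning from the free end, tension +): N_CD = 34.3 kN, N_BC = 4.5 kN, N_AB = 9.4 kN.
A_AB = 263 mm².
A_BC = 3959 mm².
A_CD = 1669 mm².
δ_AB = 9400·627/(263·102000) = 0.2197 mm
δ_BC = 4500·876/(3959·102000) = 0.009761 mm
δ_CD = 34300·545/(1669·102000) = 0.1098 mm
δ = Σδ_i = 0.3392 mm.

0.339 mm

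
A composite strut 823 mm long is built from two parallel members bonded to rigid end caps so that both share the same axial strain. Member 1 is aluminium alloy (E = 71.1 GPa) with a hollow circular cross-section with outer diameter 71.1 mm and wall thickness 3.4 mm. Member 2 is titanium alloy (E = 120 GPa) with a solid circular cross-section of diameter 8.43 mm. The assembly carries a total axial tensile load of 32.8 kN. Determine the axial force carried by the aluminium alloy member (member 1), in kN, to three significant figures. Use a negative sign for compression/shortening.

A_1 = 723.1 mm².
A_2 = 55.81 mm².
Equal strain + equilibrium ⇒ each member carries load in proportion to AE: A₁E₁ = 51410000 N, A₂E₂ = 6698000 N, ΣAE = 58110000 N.
F₁ = P·A₁E₁/ΣAE = 32800·51410000/58110000 = 29020 N.

29.0 kN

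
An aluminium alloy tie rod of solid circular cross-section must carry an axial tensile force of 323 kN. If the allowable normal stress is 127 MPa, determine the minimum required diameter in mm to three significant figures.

56.9 mm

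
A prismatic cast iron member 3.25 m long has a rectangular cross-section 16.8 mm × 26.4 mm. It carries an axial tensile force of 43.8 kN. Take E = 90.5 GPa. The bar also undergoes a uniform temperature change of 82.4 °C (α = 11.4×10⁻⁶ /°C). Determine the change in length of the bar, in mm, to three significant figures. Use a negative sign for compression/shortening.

6.60 mm

A = 443.5 mm².
δ_mech = NL/(AE) = 43800·3250/(443.5·90500) = 3.546 mm.
δ_thermal = αLΔT = 11.4e-6·3250·82.4 = 3.053 mm.
δ = δ_mech + δ_thermal = 6.599 mm.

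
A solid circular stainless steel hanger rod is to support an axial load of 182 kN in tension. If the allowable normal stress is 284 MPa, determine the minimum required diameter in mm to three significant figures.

Required area A ≥ P/σ_allow = 182000/284 = 640.8 mm².
For a solid circular section, d ≥ √(4A/π) = 28.56 mm.

28.6 mm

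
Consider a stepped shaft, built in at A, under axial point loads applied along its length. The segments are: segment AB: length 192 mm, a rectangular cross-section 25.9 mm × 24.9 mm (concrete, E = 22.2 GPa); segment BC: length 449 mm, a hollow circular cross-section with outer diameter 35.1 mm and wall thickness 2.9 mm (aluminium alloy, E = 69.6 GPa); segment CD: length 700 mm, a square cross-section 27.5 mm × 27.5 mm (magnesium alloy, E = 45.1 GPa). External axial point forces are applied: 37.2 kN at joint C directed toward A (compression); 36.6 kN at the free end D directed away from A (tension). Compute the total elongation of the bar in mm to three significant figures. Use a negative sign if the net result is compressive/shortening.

0.730 mm

Internal axial forces (sectioning from the free end, tension +): N_CD = 36.6 kN, N_BC = -0.6 kN, N_AB = -0.6 kN.
A_AB = 644.9 mm².
A_BC = 293.4 mm².
A_CD = 756.2 mm².
δ_AB = -600·192/(644.9·22200) = -0.008046 mm
δ_BC = -600·449/(293.4·69600) = -0.01319 mm
δ_CD = 36600·700/(756.2·45100) = 0.7512 mm
δ = Σδ_i = 0.7299 mm.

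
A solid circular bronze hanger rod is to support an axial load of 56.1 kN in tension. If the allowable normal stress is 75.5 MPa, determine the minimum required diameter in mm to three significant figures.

Required area A ≥ P/σ_allow = 56100/75.5 = 743 mm².
For a solid circular section, d ≥ √(4A/π) = 30.76 mm.

30.8 mm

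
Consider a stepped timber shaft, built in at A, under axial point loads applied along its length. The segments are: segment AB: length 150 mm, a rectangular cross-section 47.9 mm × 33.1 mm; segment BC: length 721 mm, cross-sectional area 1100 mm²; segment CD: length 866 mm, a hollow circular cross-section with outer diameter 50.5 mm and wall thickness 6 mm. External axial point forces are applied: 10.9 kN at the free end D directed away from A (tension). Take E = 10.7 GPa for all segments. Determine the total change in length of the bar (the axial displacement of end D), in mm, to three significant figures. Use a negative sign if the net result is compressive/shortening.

Internal axial forces (sectioning from the free end, tension +): N_CD = 10.9 kN, N_BC = 10.9 kN, N_AB = 10.9 kN.
A_AB = 1585 mm².
A_CD = 838.8 mm².
δ_AB = 10900·150/(1585·10700) = 0.09638 mm
δ_BC = 10900·721/(1100·10700) = 0.6677 mm
δ_CD = 10900·866/(838.8·10700) = 1.052 mm
δ = Σδ_i = 1.816 mm.

1.82 mm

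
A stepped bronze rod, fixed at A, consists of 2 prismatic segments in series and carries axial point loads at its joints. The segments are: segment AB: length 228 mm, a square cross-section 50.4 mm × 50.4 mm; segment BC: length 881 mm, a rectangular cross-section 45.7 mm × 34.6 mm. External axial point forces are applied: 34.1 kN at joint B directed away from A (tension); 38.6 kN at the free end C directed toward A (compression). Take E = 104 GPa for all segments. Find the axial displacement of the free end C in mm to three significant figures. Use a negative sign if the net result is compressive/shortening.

Internal axial forces (sectioning from the free end, tension +): N_BC = -38.6 kN, N_AB = -4.5 kN.
A_AB = 2540 mm².
A_BC = 1581 mm².
δ_AB = -4500·228/(2540·104000) = -0.003884 mm
δ_BC = -38600·881/(1581·104000) = -0.2068 mm
δ = Σδ_i = -0.2107 mm.

-0.211 mm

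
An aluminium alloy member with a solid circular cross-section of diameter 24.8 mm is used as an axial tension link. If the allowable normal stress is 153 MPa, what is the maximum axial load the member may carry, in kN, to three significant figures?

A = 483.1 mm².
P_max = σ_allow · A = 153 · 483.1 = 73910 N = 73.91 kN.

73.9 kN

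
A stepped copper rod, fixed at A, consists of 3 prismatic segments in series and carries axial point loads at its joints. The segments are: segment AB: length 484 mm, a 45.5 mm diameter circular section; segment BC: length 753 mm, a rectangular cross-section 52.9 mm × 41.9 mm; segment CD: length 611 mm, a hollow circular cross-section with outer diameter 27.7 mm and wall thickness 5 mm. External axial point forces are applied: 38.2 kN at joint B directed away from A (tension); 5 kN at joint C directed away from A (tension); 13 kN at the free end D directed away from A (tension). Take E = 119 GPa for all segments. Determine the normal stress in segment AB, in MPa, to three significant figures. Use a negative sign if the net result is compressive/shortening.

34.6 MPa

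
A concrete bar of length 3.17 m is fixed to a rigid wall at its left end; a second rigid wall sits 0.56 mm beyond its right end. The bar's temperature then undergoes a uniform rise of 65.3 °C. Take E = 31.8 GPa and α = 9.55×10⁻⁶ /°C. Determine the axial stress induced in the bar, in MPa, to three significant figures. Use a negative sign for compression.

Free thermal expansion αLΔT = 9.55e-6 · 3170 · 65.3 = 1.977 mm.
The walls engage after the gap closes; constrained expansion = 1.977 − 0.56 = 1.417 mm.
The walls impose strain ε = −(1.417)/3170 = -4.4696e-04; σ = Eε = 31800 · -4.4696e-04 = -14.21 MPa.

-14.2 MPa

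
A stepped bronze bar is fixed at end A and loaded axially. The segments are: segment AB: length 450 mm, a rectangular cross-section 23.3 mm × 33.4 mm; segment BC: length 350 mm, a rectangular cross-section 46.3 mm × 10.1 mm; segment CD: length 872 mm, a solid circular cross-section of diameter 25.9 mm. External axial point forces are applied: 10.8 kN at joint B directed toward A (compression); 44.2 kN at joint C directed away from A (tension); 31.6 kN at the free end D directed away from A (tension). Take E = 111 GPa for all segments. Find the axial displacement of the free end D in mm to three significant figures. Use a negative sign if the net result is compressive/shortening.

1.32 mm

Internal axial forces (sectioning from the free end, tension +): N_CD = 31.6 kN, N_BC = 75.8 kN, N_AB = 65 kN.
A_AB = 778.2 mm².
A_BC = 467.6 mm².
A_CD = 526.9 mm².
δ_AB = 65000·450/(778.2·111000) = 0.3386 mm
δ_BC = 75800·350/(467.6·111000) = 0.5111 mm
δ_CD = 31600·872/(526.9·111000) = 0.4712 mm
δ = Σδ_i = 1.321 mm.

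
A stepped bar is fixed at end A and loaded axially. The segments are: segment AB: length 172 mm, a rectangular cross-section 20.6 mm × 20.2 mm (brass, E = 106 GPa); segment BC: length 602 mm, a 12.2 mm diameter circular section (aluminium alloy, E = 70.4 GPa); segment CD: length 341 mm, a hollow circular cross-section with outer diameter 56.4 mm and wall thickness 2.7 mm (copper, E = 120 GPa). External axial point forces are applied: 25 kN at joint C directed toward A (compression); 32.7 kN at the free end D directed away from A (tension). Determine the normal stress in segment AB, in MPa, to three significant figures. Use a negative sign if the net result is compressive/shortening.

Internal axial forces (sectioning from the free end, tension +): N_CD = 32.7 kN, N_BC = 7.7 kN, N_AB = 7.7 kN.
A_AB = 416.1 mm².
σ_AB = N_AB/A_AB = 7700/416.1 = 18.5 MPa.

18.5 MPa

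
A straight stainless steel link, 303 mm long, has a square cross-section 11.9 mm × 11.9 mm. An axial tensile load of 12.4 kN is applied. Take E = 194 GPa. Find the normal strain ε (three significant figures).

A = 141.6 mm².
σ = N/A = 87.56 MPa; ε = σ/E = 87.56/194000 = 4.514e-04.

4.51e-04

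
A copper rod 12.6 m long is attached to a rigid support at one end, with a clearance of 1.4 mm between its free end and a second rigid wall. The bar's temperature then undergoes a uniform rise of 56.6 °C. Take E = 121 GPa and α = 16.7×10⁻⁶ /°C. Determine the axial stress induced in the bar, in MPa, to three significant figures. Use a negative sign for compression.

Free thermal expansion αLΔT = 16.7e-6 · 12600 · 56.6 = 11.91 mm.
The walls engage after the gap closes; constrained expansion = 11.91 − 1.4 = 10.51 mm.
The walls impose strain ε = −(10.51)/12600 = -8.3411e-04; σ = Eε = 121000 · -8.3411e-04 = -100.9 MPa.

-101 MPa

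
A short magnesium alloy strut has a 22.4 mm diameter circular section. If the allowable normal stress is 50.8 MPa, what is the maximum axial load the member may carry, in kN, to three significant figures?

A = 394.1 mm².
P_max = σ_allow · A = 50.8 · 394.1 = 20020 N = 20.02 kN.

20.0 kN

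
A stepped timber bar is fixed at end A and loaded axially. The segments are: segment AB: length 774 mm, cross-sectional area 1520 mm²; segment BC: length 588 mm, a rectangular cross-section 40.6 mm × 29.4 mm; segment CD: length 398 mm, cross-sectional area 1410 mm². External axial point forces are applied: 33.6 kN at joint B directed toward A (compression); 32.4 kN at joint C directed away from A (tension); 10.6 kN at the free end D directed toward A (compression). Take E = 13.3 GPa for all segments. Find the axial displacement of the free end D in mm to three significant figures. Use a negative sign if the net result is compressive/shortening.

Internal axial forces (sectioning from the free end, tension +): N_CD = -10.6 kN, N_BC = 21.8 kN, N_AB = -11.8 kN.
A_BC = 1194 mm².
δ_AB = -11800·774/(1520·13300) = -0.4518 mm
δ_BC = 21800·588/(1194·13300) = 0.8074 mm
δ_CD = -10600·398/(1410·13300) = -0.225 mm
δ = Σδ_i = 0.1307 mm.

0.131 mm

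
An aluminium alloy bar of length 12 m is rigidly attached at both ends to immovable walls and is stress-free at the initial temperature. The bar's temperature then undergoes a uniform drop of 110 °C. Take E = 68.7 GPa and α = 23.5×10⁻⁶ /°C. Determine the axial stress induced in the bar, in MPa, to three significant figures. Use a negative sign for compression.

178 MPa

Free thermal expansion αLΔT = 23.5e-6 · 12000 · -110 = -31.02 mm.
The walls impose strain ε = −(-31.02)/12000 = 2.5850e-03; σ = Eε = 68700 · 2.5850e-03 = 177.6 MPa.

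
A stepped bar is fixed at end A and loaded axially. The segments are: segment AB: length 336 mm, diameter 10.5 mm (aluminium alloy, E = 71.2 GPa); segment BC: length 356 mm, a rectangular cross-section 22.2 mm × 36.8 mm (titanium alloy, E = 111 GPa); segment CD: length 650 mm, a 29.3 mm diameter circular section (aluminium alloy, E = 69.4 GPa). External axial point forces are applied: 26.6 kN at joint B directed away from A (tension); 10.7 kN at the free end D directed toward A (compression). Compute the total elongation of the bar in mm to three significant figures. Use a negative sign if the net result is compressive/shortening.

Internal axial forces (sectioning from the free end, tension +): N_CD = -10.7 kN, N_BC = -10.7 kN, N_AB = 15.9 kN.
A_AB = 86.59 mm².
A_BC = 817 mm².
A_CD = 674.3 mm².
δ_AB = 15900·336/(86.59·71200) = 0.8665 mm
δ_BC = -10700·356/(817·111000) = -0.04201 mm
δ_CD = -10700·650/(674.3·69400) = -0.1486 mm
δ = Σδ_i = 0.6759 mm.

0.676 mm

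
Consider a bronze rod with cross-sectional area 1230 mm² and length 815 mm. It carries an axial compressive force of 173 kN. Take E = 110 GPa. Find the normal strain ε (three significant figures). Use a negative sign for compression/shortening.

-0.00128

σ = N/A = -140.7 MPa; ε = σ/E = -140.7/110000 = -1.279e-03.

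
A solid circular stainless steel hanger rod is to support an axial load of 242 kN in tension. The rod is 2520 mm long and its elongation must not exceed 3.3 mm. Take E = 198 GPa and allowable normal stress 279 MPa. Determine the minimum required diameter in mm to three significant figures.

Required area A ≥ P/σ_allow = 242000/279 = 867.4 mm².
For a solid circular section, d ≥ √(4A/π) = 33.23 mm.
Elongation limit: A ≥ PL/(Eδ_allow) = 242000·2520/(198000·3.3) = 933.3 mm² ⇒ d ≥ 34.47 mm.
The elongation limit governs.

34.5 mm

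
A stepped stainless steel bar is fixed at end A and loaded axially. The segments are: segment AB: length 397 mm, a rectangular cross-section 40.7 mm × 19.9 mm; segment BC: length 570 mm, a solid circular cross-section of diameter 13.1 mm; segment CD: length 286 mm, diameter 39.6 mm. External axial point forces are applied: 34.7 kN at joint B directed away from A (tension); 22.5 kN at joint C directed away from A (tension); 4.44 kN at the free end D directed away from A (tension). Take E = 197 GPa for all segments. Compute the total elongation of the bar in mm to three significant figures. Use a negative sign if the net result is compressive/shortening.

Internal axial forces (sectioning from the free end, tension +): N_CD = 4.44 kN, N_BC = 26.94 kN, N_AB = 61.64 kN.
A_AB = 809.9 mm².
A_BC = 134.8 mm².
A_CD = 1232 mm².
δ_AB = 61640·397/(809.9·197000) = 0.1534 mm
δ_BC = 26940·570/(134.8·197000) = 0.5783 mm
δ_CD = 4440·286/(1232·197000) = 0.005234 mm
δ = Σδ_i = 0.7369 mm.

0.737 mm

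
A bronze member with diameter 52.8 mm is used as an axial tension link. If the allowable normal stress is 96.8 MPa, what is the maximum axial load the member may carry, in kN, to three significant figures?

212 kN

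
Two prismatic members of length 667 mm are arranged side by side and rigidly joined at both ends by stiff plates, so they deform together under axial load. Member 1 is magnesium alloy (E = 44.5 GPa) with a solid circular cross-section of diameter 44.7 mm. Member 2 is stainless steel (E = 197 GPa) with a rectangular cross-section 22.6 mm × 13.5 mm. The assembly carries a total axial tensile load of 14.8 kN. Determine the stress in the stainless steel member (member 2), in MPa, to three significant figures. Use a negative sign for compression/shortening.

22.4 MPa

A_1 = 1569 mm².
A_2 = 305.1 mm².
Equal strain + equilibrium ⇒ each member carries load in proportion to AE: A₁E₁ = 69830000 N, A₂E₂ = 60100000 N, ΣAE = 129900000 N.
σ₂ = P·E₂/ΣAE = 14800·197000/129900000 = 22.44 MPa.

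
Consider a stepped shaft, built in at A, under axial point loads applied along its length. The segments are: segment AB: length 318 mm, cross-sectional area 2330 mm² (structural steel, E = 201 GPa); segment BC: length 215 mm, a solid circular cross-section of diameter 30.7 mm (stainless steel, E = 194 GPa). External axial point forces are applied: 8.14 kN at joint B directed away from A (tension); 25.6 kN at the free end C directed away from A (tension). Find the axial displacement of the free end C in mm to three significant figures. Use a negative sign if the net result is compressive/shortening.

Internal axial forces (sectioning from the free end, tension +): N_BC = 25.6 kN, N_AB = 33.74 kN.
A_BC = 740.2 mm².
δ_AB = 33740·318/(2330·201000) = 0.02291 mm
δ_BC = 25600·215/(740.2·194000) = 0.03833 mm
δ = Σδ_i = 0.06124 mm.

0.0612 mm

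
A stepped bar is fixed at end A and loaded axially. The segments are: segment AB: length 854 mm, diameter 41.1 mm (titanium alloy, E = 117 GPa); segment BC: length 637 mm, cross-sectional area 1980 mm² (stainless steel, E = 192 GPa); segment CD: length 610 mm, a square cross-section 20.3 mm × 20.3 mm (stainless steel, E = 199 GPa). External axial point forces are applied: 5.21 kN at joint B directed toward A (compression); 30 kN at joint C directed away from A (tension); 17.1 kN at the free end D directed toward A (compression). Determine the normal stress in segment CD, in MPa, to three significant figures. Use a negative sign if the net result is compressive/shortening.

Internal axial forces (sectioning from the free end, tension +): N_CD = -17.1 kN, N_BC = 12.9 kN, N_AB = 7.69 kN.
A_CD = 412.1 mm².
σ_CD = N_CD/A_CD = -17100/412.1 = -41.5 MPa.

-41.5 MPa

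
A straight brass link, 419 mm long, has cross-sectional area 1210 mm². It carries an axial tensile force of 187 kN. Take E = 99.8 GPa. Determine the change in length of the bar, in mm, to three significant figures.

0.649 mm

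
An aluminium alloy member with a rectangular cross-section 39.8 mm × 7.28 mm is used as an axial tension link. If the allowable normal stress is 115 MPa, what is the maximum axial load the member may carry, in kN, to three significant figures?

A = 289.7 mm².
P_max = σ_allow · A = 115 · 289.7 = 33320 N = 33.32 kN.

33.3 kN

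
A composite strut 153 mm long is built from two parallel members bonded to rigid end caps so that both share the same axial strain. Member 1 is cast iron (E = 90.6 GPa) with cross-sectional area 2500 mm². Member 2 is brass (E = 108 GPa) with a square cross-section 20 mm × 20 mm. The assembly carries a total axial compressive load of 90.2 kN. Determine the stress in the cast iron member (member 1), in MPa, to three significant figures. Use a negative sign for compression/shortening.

-30.3 MPa

A_2 = 400 mm².
Equal strain + equilibrium ⇒ each member carries load in proportion to AE: A₁E₁ = 226500000 N, A₂E₂ = 43200000 N, ΣAE = 269700000 N.
σ₁ = P·E₁/ΣAE = -90200·90600/269700000 = -30.3 MPa.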